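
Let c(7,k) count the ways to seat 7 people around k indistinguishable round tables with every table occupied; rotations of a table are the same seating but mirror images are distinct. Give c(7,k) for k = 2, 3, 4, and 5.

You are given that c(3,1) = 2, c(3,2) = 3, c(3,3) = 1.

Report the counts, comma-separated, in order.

r4: T_4,1=3×2+0=6; T_4,2=3×3+2=11; T_4,3=3×1+3=6; T_4,4=3×0+1=1
r5: T_5,1=4×6+0=24; T_5,2=4×11+6=50; T_5,3=4×6+11=35; T_5,4=4×1+6=10; T_5,5=4×0+1=1
r6: T_6,1=5×24+0=120; T_6,2=5×50+24=274; T_6,3=5×35+50=225; T_6,4=5×10+35=85; T_6,5=5×1+10=15
r7: T_7,2=6×274+120=1764; T_7,3=6×225+274=1624; T_7,4=6×85+225=735; T_7,5=6×15+85=175
Read c(7,2) = 1764, c(7,3) = 1624, c(7,4) = 735, c(7,5) = 175.

1764, 1624, 735, 175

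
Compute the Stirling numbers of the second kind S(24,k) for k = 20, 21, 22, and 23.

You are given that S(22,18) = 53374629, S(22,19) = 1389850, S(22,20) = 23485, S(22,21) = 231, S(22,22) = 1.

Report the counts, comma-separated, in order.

[23] T[23,19]:19*1389850+53374629=79781779 · T[23,20]:20*23485+1389850=1859550 · T[23,21]:21*231+23485=28336 · T[23,22]:22*1+231=253 · T[23,23]:23*0+1=1
[24] T[24,20]:20*1859550+79781779=116972779 · T[24,21]:21*28336+1859550=2454606 · T[24,22]:22*253+28336=33902 · T[24,23]:23*1+253=276
Read S(24,20) = 116972779, S(24,21) = 2454606, S(24,22) = 33902, S(24,23) = 276.

116972779, 2454606, 33902, 276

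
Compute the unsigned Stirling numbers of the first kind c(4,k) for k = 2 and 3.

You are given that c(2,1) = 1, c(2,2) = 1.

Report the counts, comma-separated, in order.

11, 6

[3] T[3,1]:2*1+0=2 · T[3,2]:2*1+1=3 · T[3,3]:2*0+1=1
[4] T[4,2]:3*3+2=11 · T[4,3]:3*1+3=6
Read c(4,2) = 11, c(4,3) = 6.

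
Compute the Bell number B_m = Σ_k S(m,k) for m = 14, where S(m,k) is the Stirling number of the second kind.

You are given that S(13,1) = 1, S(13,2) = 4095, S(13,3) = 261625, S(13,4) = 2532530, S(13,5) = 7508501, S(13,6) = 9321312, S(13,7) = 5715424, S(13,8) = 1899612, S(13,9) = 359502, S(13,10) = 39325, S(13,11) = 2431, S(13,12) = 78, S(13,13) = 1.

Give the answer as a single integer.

190899322

r14: T_14,1=1×1+0=1; T_14,2=2×4095+1=8191; T_14,3=3×261625+4095=788970; T_14,4=4×2532530+261625=10391745; T_14,5=5×7508501+2532530=40075035; T_14,6=6×9321312+7508501=63436373; T_14,7=7×5715424+9321312=49329280; T_14,8=8×1899612+5715424=20912320; T_14,9=9×359502+1899612=5135130; T_14,10=10×39325+359502=752752; T_14,11=11×2431+39325=66066; T_14,12=12×78+2431=3367; T_14,13=13×1+78=91; T_14,14=14×0+1=1
B_14 = ΣS(14,k) = 1+8191+788970+10391745+40075035+63436373+49329280+20912320+5135130+752752+66066+3367+91+1 = 190899322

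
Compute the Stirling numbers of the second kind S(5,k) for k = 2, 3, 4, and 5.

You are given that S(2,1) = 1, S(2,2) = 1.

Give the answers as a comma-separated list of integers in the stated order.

15, 25, 10, 1

i=3: T(3,1)=0+1·1=1 | T(3,2)=1+2·1=3 | T(3,3)=1+3·0=1
i=4: T(4,1)=0+1·1=1 | T(4,2)=1+2·3=7 | T(4,3)=3+3·1=6 | T(4,4)=1+4·0=1
i=5: T(5,2)=1+2·7=15 | T(5,3)=7+3·6=25 | T(5,4)=6+4·1=10 | T(5,5)=1+5·0=1
Read S(5,2) = 15, S(5,3) = 25, S(5,4) = 10, S(5,5) = 1.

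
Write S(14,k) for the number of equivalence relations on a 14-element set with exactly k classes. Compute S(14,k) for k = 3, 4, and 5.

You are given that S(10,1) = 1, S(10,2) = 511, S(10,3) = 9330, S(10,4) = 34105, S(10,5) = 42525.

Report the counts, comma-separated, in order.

r11: T_11,1=1×1+0=1; T_11,2=2×511+1=1023; T_11,3=3×9330+511=28501; T_11,4=4×34105+9330=145750; T_11,5=5×42525+34105=246730
r12: T_12,1=1×1+0=1; T_12,2=2×1023+1=2047; T_12,3=3×28501+1023=86526; T_12,4=4×145750+28501=611501; T_12,5=5×246730+145750=1379400
r13: T_13,2=2×2047+1=4095; T_13,3=3×86526+2047=261625; T_13,4=4×611501+86526=2532530; T_13,5=5×1379400+611501=7508501
r14: T_14,3=3×261625+4095=788970; T_14,4=4×2532530+261625=10391745; T_14,5=5×7508501+2532530=40075035
Read S(14,3) = 788970, S(14,4) = 10391745, S(14,5) = 40075035.

788970, 10391745, 40075035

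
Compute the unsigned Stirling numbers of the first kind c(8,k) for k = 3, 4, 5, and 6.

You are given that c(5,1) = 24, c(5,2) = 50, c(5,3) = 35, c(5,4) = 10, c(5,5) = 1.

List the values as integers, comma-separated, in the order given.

i=6: T(6,1)=0+5·24=120 | T(6,2)=24+5·50=274 | T(6,3)=50+5·35=225 | T(6,4)=35+5·10=85 | T(6,5)=10+5·1=15 | T(6,6)=1+5·0=1
i=7: T(7,2)=120+6·274=1764 | T(7,3)=274+6·225=1624 | T(7,4)=225+6·85=735 | T(7,5)=85+6·15=175 | T(7,6)=15+6·1=21
i=8: T(8,3)=1764+7·1624=13132 | T(8,4)=1624+7·735=6769 | T(8,5)=735+7·175=1960 | T(8,6)=175+7·21=322
Read c(8,3) = 13132, c(8,4) = 6769, c(8,5) = 1960, c(8,6) = 322.

13132, 6769, 1960, 322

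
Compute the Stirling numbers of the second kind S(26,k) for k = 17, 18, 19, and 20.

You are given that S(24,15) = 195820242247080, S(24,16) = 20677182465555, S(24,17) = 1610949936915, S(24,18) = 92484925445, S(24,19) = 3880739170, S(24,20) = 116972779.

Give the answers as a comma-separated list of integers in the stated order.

1343731795378830, 107025546101760, 6433839018750, 290622864675

row 25: T[25][16]=16·20677182465555+195820242247080=526655161695960  T[25][17]=17·1610949936915+20677182465555=48063331393110  T[25][18]=18·92484925445+1610949936915=3275678594925  T[25][19]=19·3880739170+92484925445=166218969675  T[25][20]=20·116972779+3880739170=6220194750
row 26: T[26][17]=17·48063331393110+526655161695960=1343731795378830  T[26][18]=18·3275678594925+48063331393110=107025546101760  T[26][19]=19·166218969675+3275678594925=6433839018750  T[26][20]=20·6220194750+166218969675=290622864675
Read S(26,17) = 1343731795378830, S(26,18) = 107025546101760, S(26,19) = 6433839018750, S(26,20) = 290622864675.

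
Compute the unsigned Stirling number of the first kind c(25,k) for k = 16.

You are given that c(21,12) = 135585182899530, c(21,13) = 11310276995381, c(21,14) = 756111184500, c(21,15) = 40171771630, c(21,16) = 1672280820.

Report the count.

row 22: T[22][13]=21·11310276995381+135585182899530=373100999802531  T[22][14]=21·756111184500+11310276995381=27188611869881  T[22][15]=21·40171771630+756111184500=1599718388730  T[22][16]=21·1672280820+40171771630=75289668850
row 23: T[23][14]=22·27188611869881+373100999802531=971250460939913  T[23][15]=22·1599718388730+27188611869881=62382416421941  T[23][16]=22·75289668850+1599718388730=3256091103430
row 24: T[24][15]=23·62382416421941+971250460939913=2406046038644556  T[24][16]=23·3256091103430+62382416421941=137272511800831
row 25: T[25][16]=24·137272511800831+2406046038644556=5700586321864500
Read c(25,16) = 5700586321864500.

5700586321864500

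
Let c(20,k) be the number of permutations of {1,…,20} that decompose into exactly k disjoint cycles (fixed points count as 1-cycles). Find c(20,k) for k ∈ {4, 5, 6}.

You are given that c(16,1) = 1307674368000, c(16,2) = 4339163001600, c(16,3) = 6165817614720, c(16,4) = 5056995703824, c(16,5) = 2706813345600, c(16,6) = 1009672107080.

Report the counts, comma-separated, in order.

r17: T_17,1=16×1307674368000+0=20922789888000; T_17,2=16×4339163001600+1307674368000=70734282393600; T_17,3=16×6165817614720+4339163001600=102992244837120; T_17,4=16×5056995703824+6165817614720=87077748875904; T_17,5=16×2706813345600+5056995703824=48366009233424; T_17,6=16×1009672107080+2706813345600=18861567058880
r18: T_18,2=17×70734282393600+20922789888000=1223405590579200; T_18,3=17×102992244837120+70734282393600=1821602444624640; T_18,4=17×87077748875904+102992244837120=1583313975727488; T_18,5=17×48366009233424+87077748875904=909299905844112; T_18,6=17×18861567058880+48366009233424=369012649234384
r19: T_19,3=18×1821602444624640+1223405590579200=34012249593822720; T_19,4=18×1583313975727488+1821602444624640=30321254007719424; T_19,5=18×909299905844112+1583313975727488=17950712280921504; T_19,6=18×369012649234384+909299905844112=7551527592063024
r20: T_20,4=19×30321254007719424+34012249593822720=610116075740491776; T_20,5=19×17950712280921504+30321254007719424=371384787345228000; T_20,6=19×7551527592063024+17950712280921504=161429736530118960
Read c(20,4) = 610116075740491776, c(20,5) = 371384787345228000, c(20,6) = 161429736530118960.

610116075740491776, 371384787345228000, 161429736530118960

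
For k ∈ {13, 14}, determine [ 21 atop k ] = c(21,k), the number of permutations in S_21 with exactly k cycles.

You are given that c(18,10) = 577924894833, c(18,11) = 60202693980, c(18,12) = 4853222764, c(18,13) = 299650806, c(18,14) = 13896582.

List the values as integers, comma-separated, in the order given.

11310276995381, 756111184500

r19: T_19,11=18×60202693980+577924894833=1661573386473; T_19,12=18×4853222764+60202693980=147560703732; T_19,13=18×299650806+4853222764=10246937272; T_19,14=18×13896582+299650806=549789282
r20: T_20,12=19×147560703732+1661573386473=4465226757381; T_20,13=19×10246937272+147560703732=342252511900; T_20,14=19×549789282+10246937272=20692933630
r21: T_21,13=20×342252511900+4465226757381=11310276995381; T_21,14=20×20692933630+342252511900=756111184500
Read c(21,13) = 11310276995381, c(21,14) = 756111184500.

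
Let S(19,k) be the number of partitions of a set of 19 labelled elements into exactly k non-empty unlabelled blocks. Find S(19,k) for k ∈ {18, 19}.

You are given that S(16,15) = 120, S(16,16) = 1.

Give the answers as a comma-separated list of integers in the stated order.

171, 1

i=17: T(17,16)=120+16·1=136 | T(17,17)=1+17·0=1
i=18: T(18,17)=136+17·1=153 | T(18,18)=1+18·0=1
i=19: T(19,18)=153+18·1=171 | T(19,19)=1+19·0=1
Read S(19,18) = 171, S(19,19) = 1.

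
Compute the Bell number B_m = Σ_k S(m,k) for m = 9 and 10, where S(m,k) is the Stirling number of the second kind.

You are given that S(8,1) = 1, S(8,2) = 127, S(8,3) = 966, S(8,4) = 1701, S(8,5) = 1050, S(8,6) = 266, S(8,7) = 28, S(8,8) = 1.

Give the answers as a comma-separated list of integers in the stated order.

[9] T[9,1]:1*1+0=1 · T[9,2]:2*127+1=255 · T[9,3]:3*966+127=3025 · T[9,4]:4*1701+966=7770 · T[9,5]:5*1050+1701=6951 · T[9,6]:6*266+1050=2646 · T[9,7]:7*28+266=462 · T[9,8]:8*1+28=36 · T[9,9]:9*0+1=1
[10] T[10,1]:1*1+0=1 · T[10,2]:2*255+1=511 · T[10,3]:3*3025+255=9330 · T[10,4]:4*7770+3025=34105 · T[10,5]:5*6951+7770=42525 · T[10,6]:6*2646+6951=22827 · T[10,7]:7*462+2646=5880 · T[10,8]:8*36+462=750 · T[10,9]:9*1+36=45 · T[10,10]:10*0+1=1
B_9 = ΣS(9,k) = 1+255+3025+7770+6951+2646+462+36+1 = 21147
B_10 = ΣS(10,k) = 1+511+9330+34105+42525+22827+5880+750+45+1 = 115975

21147, 115975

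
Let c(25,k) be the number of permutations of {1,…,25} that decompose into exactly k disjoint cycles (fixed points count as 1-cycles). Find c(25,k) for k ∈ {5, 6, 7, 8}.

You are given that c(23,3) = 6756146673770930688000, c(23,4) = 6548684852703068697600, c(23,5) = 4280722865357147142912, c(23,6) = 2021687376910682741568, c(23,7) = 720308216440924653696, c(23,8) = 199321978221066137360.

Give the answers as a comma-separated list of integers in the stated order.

2677503356427960382362624, 1323714091579185857760000, 496910165055549644836800, 145901905527662649288000

i=24: T(24,4)=6756146673770930688000+23·6548684852703068697600=157375898285941510732800 | T(24,5)=6548684852703068697600+23·4280722865357147142912=105005310755917452984576 | T(24,6)=4280722865357147142912+23·2021687376910682741568=50779532534302850198976 | T(24,7)=2021687376910682741568+23·720308216440924653696=18588776355051949776576 | T(24,8)=720308216440924653696+23·199321978221066137360=5304713715525445812976
i=25: T(25,5)=157375898285941510732800+24·105005310755917452984576=2677503356427960382362624 | T(25,6)=105005310755917452984576+24·50779532534302850198976=1323714091579185857760000 | T(25,7)=50779532534302850198976+24·18588776355051949776576=496910165055549644836800 | T(25,8)=18588776355051949776576+24·5304713715525445812976=145901905527662649288000
Read c(25,5) = 2677503356427960382362624, c(25,6) = 1323714091579185857760000, c(25,7) = 496910165055549644836800, c(25,8) = 145901905527662649288000.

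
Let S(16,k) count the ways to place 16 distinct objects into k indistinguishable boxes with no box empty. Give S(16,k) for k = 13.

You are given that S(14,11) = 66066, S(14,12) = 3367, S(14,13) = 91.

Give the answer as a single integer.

row 15: T[15][12]=12·3367+66066=106470  T[15][13]=13·91+3367=4550
row 16: T[16][13]=13·4550+106470=165620
Read S(16,13) = 165620.

165620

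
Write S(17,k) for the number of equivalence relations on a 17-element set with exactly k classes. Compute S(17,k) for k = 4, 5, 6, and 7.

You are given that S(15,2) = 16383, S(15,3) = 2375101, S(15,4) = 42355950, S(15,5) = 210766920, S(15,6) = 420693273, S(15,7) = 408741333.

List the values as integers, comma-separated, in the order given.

694337290, 5652751651, 17505749898, 25708104786

row 16: T[16][3]=3·2375101+16383=7141686  T[16][4]=4·42355950+2375101=171798901  T[16][5]=5·210766920+42355950=1096190550  T[16][6]=6·420693273+210766920=2734926558  T[16][7]=7·408741333+420693273=3281882604
row 17: T[17][4]=4·171798901+7141686=694337290  T[17][5]=5·1096190550+171798901=5652751651  T[17][6]=6·2734926558+1096190550=17505749898  T[17][7]=7·3281882604+2734926558=25708104786
Read S(17,4) = 694337290, S(17,5) = 5652751651, S(17,6) = 17505749898, S(17,7) = 25708104786.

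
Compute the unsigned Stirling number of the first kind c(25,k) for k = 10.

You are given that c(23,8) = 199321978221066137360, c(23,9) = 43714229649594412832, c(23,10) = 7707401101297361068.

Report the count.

i=24: T(24,9)=199321978221066137360+23·43714229649594412832=1204749260161737632496 | T(24,10)=43714229649594412832+23·7707401101297361068=220984454979433717396
i=25: T(25,10)=1204749260161737632496+24·220984454979433717396=6508376179668146850000
Read c(25,10) = 6508376179668146850000.

6508376179668146850000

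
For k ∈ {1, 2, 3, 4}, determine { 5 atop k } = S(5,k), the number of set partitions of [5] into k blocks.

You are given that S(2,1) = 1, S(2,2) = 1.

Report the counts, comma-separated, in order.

1, 15, 25, 10

i=3: T(3,1)=0+1·1=1 | T(3,2)=1+2·1=3 | T(3,3)=1+3·0=1
i=4: T(4,1)=0+1·1=1 | T(4,2)=1+2·3=7 | T(4,3)=3+3·1=6 | T(4,4)=1+4·0=1
i=5: T(5,1)=0+1·1=1 | T(5,2)=1+2·7=15 | T(5,3)=7+3·6=25 | T(5,4)=6+4·1=10
Read S(5,1) = 1, S(5,2) = 15, S(5,3) = 25, S(5,4) = 10.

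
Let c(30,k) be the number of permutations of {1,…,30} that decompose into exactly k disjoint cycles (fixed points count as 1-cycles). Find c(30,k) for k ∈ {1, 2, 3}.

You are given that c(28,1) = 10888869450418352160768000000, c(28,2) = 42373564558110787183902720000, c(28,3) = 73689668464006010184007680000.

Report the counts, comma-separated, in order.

i=29: T(29,1)=0+28·10888869450418352160768000000=304888344611713860501504000000 | T(29,2)=10888869450418352160768000000+28·42373564558110787183902720000=1197348677077520393310044160000 | T(29,3)=42373564558110787183902720000+28·73689668464006010184007680000=2105684281550279072336117760000
i=30: T(30,1)=0+29·304888344611713860501504000000=8841761993739701954543616000000 | T(30,2)=304888344611713860501504000000+29·1197348677077520393310044160000=35027999979859805266492784640000 | T(30,3)=1197348677077520393310044160000+29·2105684281550279072336117760000=62262192842035613491057459200000
Read c(30,1) = 8841761993739701954543616000000, c(30,2) = 35027999979859805266492784640000, c(30,3) = 62262192842035613491057459200000.

8841761993739701954543616000000, 35027999979859805266492784640000, 62262192842035613491057459200000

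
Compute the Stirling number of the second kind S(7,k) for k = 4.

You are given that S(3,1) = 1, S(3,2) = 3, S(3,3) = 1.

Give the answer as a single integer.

350

@4  (4,1):1·1+0→1, (4,2):3·2+1→7, (4,3):1·3+3→6, (4,4):0·4+1→1
@5  (5,2):7·2+1→15, (5,3):6·3+7→25, (5,4):1·4+6→10
@6  (6,3):25·3+15→90, (6,4):10·4+25→65
@7  (7,4):65·4+90→350
Read S(7,4) = 350.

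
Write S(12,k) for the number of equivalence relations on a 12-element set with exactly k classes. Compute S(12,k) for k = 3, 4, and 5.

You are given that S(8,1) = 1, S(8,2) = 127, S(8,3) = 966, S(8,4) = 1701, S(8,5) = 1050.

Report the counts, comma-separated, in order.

86526, 611501, 1379400

i=9: T(9,1)=0+1·1=1 | T(9,2)=1+2·127=255 | T(9,3)=127+3·966=3025 | T(9,4)=966+4·1701=7770 | T(9,5)=1701+5·1050=6951
i=10: T(10,1)=0+1·1=1 | T(10,2)=1+2·255=511 | T(10,3)=255+3·3025=9330 | T(10,4)=3025+4·7770=34105 | T(10,5)=7770+5·6951=42525
i=11: T(11,2)=1+2·511=1023 | T(11,3)=511+3·9330=28501 | T(11,4)=9330+4·34105=145750 | T(11,5)=34105+5·42525=246730
i=12: T(12,3)=1023+3·28501=86526 | T(12,4)=28501+4·145750=611501 | T(12,5)=145750+5·246730=1379400
Read S(12,3) = 86526, S(12,4) = 611501, S(12,5) = 1379400.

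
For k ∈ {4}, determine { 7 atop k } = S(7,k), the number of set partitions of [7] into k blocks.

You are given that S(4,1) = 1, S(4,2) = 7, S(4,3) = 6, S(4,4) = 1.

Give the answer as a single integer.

350

r5: T_5,2=2×7+1=15; T_5,3=3×6+7=25; T_5,4=4×1+6=10
r6: T_6,3=3×25+15=90; T_6,4=4×10+25=65
r7: T_7,4=4×65+90=350
Read S(7,4) = 350.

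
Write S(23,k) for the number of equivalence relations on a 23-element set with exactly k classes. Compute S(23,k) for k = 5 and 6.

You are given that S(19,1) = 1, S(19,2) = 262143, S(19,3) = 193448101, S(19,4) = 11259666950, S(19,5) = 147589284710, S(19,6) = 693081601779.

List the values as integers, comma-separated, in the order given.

row 20: T[20][2]=2·262143+1=524287  T[20][3]=3·193448101+262143=580606446  T[20][4]=4·11259666950+193448101=45232115901  T[20][5]=5·147589284710+11259666950=749206090500  T[20][6]=6·693081601779+147589284710=4306078895384
row 21: T[21][3]=3·580606446+524287=1742343625  T[21][4]=4·45232115901+580606446=181509070050  T[21][5]=5·749206090500+45232115901=3791262568401  T[21][6]=6·4306078895384+749206090500=26585679462804
row 22: T[22][4]=4·181509070050+1742343625=727778623825  T[22][5]=5·3791262568401+181509070050=19137821912055  T[22][6]=6·26585679462804+3791262568401=163305339345225
row 23: T[23][5]=5·19137821912055+727778623825=96416888184100  T[23][6]=6·163305339345225+19137821912055=998969857983405
Read S(23,5) = 96416888184100, S(23,6) = 998969857983405.

96416888184100, 998969857983405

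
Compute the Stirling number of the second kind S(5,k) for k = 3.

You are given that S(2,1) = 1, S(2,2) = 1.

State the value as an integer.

25

row 3: T[3][1]=1·1+0=1  T[3][2]=2·1+1=3  T[3][3]=3·0+1=1
row 4: T[4][2]=2·3+1=7  T[4][3]=3·1+3=6
row 5: T[5][3]=3·6+7=25
Read S(5,3) = 25.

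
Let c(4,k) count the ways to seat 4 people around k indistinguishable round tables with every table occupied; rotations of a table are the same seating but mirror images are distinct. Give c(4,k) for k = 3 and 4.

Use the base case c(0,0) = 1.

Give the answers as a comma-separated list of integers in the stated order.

6, 1

@1  (1,1):0·0+1→1
@2  (2,1):1·1+0→1, (2,2):0·1+1→1
@3  (3,2):1·2+1→3, (3,3):0·2+1→1
@4  (4,3):1·3+3→6, (4,4):0·3+1→1
Read c(4,3) = 6, c(4,4) = 1.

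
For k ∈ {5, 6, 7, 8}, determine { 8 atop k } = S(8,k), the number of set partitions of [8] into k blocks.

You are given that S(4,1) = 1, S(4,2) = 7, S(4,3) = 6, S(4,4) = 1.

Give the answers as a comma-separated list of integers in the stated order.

1050, 266, 28, 1

row 5: T[5][2]=2·7+1=15  T[5][3]=3·6+7=25  T[5][4]=4·1+6=10  T[5][5]=5·0+1=1
row 6: T[6][3]=3·25+15=90  T[6][4]=4·10+25=65  T[6][5]=5·1+10=15  T[6][6]=6·0+1=1
row 7: T[7][4]=4·65+90=350  T[7][5]=5·15+65=140  T[7][6]=6·1+15=21  T[7][7]=7·0+1=1
row 8: T[8][5]=5·140+350=1050  T[8][6]=6·21+140=266  T[8][7]=7·1+21=28  T[8][8]=8·0+1=1
Read S(8,5) = 1050, S(8,6) = 266, S(8,7) = 28, S(8,8) = 1.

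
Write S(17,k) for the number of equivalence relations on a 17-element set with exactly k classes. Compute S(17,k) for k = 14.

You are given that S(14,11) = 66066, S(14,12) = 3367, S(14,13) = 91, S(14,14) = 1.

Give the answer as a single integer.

i=15: T(15,12)=66066+12·3367=106470 | T(15,13)=3367+13·91=4550 | T(15,14)=91+14·1=105
i=16: T(16,13)=106470+13·4550=165620 | T(16,14)=4550+14·105=6020
i=17: T(17,14)=165620+14·6020=249900
Read S(17,14) = 249900.

249900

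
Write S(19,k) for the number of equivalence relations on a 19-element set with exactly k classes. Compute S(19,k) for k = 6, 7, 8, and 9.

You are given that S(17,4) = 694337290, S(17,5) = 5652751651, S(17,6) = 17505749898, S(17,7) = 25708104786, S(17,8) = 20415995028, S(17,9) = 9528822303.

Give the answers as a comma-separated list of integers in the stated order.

r18: T_18,5=5×5652751651+694337290=28958095545; T_18,6=6×17505749898+5652751651=110687251039; T_18,7=7×25708104786+17505749898=197462483400; T_18,8=8×20415995028+25708104786=189036065010; T_18,9=9×9528822303+20415995028=106175395755
r19: T_19,6=6×110687251039+28958095545=693081601779; T_19,7=7×197462483400+110687251039=1492924634839; T_19,8=8×189036065010+197462483400=1709751003480; T_19,9=9×106175395755+189036065010=1144614626805
Read S(19,6) = 693081601779, S(19,7) = 1492924634839, S(19,8) = 1709751003480, S(19,9) = 1144614626805.

693081601779, 1492924634839, 1709751003480, 1144614626805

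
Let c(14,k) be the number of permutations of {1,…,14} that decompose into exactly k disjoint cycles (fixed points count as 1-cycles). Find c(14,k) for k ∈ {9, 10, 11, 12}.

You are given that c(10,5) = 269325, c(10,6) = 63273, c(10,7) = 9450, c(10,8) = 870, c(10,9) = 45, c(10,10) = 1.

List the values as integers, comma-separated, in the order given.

[11] T[11,6]:10*63273+269325=902055 · T[11,7]:10*9450+63273=157773 · T[11,8]:10*870+9450=18150 · T[11,9]:10*45+870=1320 · T[11,10]:10*1+45=55 · T[11,11]:10*0+1=1
[12] T[12,7]:11*157773+902055=2637558 · T[12,8]:11*18150+157773=357423 · T[12,9]:11*1320+18150=32670 · T[12,10]:11*55+1320=1925 · T[12,11]:11*1+55=66 · T[12,12]:11*0+1=1
[13] T[13,8]:12*357423+2637558=6926634 · T[13,9]:12*32670+357423=749463 · T[13,10]:12*1925+32670=55770 · T[13,11]:12*66+1925=2717 · T[13,12]:12*1+66=78
[14] T[14,9]:13*749463+6926634=16669653 · T[14,10]:13*55770+749463=1474473 · T[14,11]:13*2717+55770=91091 · T[14,12]:13*78+2717=3731
Read c(14,9) = 16669653, c(14,10) = 1474473, c(14,11) = 91091, c(14,12) = 3731.

16669653, 1474473, 91091, 3731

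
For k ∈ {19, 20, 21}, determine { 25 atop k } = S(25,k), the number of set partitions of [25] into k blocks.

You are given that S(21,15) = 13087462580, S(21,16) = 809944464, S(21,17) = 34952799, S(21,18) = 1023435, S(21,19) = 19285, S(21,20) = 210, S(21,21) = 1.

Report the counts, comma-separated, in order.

166218969675, 6220194750, 168519505

r22: T_22,16=16×809944464+13087462580=26046574004; T_22,17=17×34952799+809944464=1404142047; T_22,18=18×1023435+34952799=53374629; T_22,19=19×19285+1023435=1389850; T_22,20=20×210+19285=23485; T_22,21=21×1+210=231
r23: T_23,17=17×1404142047+26046574004=49916988803; T_23,18=18×53374629+1404142047=2364885369; T_23,19=19×1389850+53374629=79781779; T_23,20=20×23485+1389850=1859550; T_23,21=21×231+23485=28336
r24: T_24,18=18×2364885369+49916988803=92484925445; T_24,19=19×79781779+2364885369=3880739170; T_24,20=20×1859550+79781779=116972779; T_24,21=21×28336+1859550=2454606
r25: T_25,19=19×3880739170+92484925445=166218969675; T_25,20=20×116972779+3880739170=6220194750; T_25,21=21×2454606+116972779=168519505
Read S(25,19) = 166218969675, S(25,20) = 6220194750, S(25,21) = 168519505.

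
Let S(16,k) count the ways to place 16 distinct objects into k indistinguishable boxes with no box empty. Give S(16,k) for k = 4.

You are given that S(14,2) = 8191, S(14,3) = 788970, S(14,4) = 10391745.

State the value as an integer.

171798901

@15  (15,3):788970·3+8191→2375101, (15,4):10391745·4+788970→42355950
@16  (16,4):42355950·4+2375101→171798901
Read S(16,4) = 171798901.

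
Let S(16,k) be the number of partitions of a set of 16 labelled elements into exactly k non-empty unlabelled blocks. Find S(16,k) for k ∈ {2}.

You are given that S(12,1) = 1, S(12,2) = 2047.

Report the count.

i=13: T(13,1)=0+1·1=1 | T(13,2)=1+2·2047=4095
i=14: T(14,1)=0+1·1=1 | T(14,2)=1+2·4095=8191
i=15: T(15,1)=0+1·1=1 | T(15,2)=1+2·8191=16383
i=16: T(16,2)=1+2·16383=32767
Read S(16,2) = 32767.

32767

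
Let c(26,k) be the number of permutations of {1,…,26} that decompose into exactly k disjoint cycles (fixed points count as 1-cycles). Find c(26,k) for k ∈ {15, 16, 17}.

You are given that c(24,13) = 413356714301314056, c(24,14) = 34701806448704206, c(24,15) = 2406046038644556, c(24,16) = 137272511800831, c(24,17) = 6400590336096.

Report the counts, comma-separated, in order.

3557372853474553750, 234961569422786050, 12972753318542875

@25  (25,14):34701806448704206·24+413356714301314056→1246200069070215000, (25,15):2406046038644556·24+34701806448704206→92446911376173550, (25,16):137272511800831·24+2406046038644556→5700586321864500, (25,17):6400590336096·24+137272511800831→290886679867135
@26  (26,15):92446911376173550·25+1246200069070215000→3557372853474553750, (26,16):5700586321864500·25+92446911376173550→234961569422786050, (26,17):290886679867135·25+5700586321864500→12972753318542875
Read c(26,15) = 3557372853474553750, c(26,16) = 234961569422786050, c(26,17) = 12972753318542875.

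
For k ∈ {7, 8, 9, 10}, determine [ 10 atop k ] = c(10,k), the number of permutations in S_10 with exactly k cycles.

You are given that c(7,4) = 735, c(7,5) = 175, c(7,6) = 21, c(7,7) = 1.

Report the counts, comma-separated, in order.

9450, 870, 45, 1

row 8: T[8][5]=7·175+735=1960  T[8][6]=7·21+175=322  T[8][7]=7·1+21=28  T[8][8]=7·0+1=1
row 9: T[9][6]=8·322+1960=4536  T[9][7]=8·28+322=546  T[9][8]=8·1+28=36  T[9][9]=8·0+1=1
row 10: T[10][7]=9·546+4536=9450  T[10][8]=9·36+546=870  T[10][9]=9·1+36=45  T[10][10]=9·0+1=1
Read c(10,7) = 9450, c(10,8) = 870, c(10,9) = 45, c(10,10) = 1.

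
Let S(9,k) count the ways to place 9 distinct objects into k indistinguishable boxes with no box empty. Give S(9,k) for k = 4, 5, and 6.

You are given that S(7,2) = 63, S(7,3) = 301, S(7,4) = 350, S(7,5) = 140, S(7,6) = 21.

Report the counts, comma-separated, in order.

7770, 6951, 2646

@8  (8,3):301·3+63→966, (8,4):350·4+301→1701, (8,5):140·5+350→1050, (8,6):21·6+140→266
@9  (9,4):1701·4+966→7770, (9,5):1050·5+1701→6951, (9,6):266·6+1050→2646
Read S(9,4) = 7770, S(9,5) = 6951, S(9,6) = 2646.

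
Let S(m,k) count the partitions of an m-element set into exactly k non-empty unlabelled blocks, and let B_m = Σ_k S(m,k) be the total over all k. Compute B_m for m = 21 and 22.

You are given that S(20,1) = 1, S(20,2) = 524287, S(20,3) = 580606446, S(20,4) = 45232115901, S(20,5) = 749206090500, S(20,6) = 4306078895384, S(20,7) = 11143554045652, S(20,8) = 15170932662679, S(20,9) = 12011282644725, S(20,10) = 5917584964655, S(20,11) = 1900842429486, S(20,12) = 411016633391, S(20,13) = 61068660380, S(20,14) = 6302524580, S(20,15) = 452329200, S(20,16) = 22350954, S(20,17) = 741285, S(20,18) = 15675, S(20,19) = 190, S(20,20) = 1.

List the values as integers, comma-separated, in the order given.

i=21: T(21,1)=0+1·1=1 | T(21,2)=1+2·524287=1048575 | T(21,3)=524287+3·580606446=1742343625 | T(21,4)=580606446+4·45232115901=181509070050 | T(21,5)=45232115901+5·749206090500=3791262568401 | T(21,6)=749206090500+6·4306078895384=26585679462804 | T(21,7)=4306078895384+7·11143554045652=82310957214948 | T(21,8)=11143554045652+8·15170932662679=132511015347084 | T(21,9)=15170932662679+9·12011282644725=123272476465204 | T(21,10)=12011282644725+10·5917584964655=71187132291275 | T(21,11)=5917584964655+11·1900842429486=26826851689001 | T(21,12)=1900842429486+12·411016633391=6833042030178 | T(21,13)=411016633391+13·61068660380=1204909218331 | T(21,14)=61068660380+14·6302524580=149304004500 | T(21,15)=6302524580+15·452329200=13087462580 | T(21,16)=452329200+16·22350954=809944464 | T(21,17)=22350954+17·741285=34952799 | T(21,18)=741285+18·15675=1023435 | T(21,19)=15675+19·190=19285 | T(21,20)=190+20·1=210 | T(21,21)=1+21·0=1
i=22: T(22,1)=0+1·1=1 | T(22,2)=1+2·1048575=2097151 | T(22,3)=1048575+3·1742343625=5228079450 | T(22,4)=1742343625+4·181509070050=727778623825 | T(22,5)=181509070050+5·3791262568401=19137821912055 | T(22,6)=3791262568401+6·26585679462804=163305339345225 | T(22,7)=26585679462804+7·82310957214948=602762379967440 | T(22,8)=82310957214948+8·132511015347084=1142399079991620 | T(22,9)=132511015347084+9·123272476465204=1241963303533920 | T(22,10)=123272476465204+10·71187132291275=835143799377954 | T(22,11)=71187132291275+11·26826851689001=366282500870286 | T(22,12)=26826851689001+12·6833042030178=108823356051137 | T(22,13)=6833042030178+13·1204909218331=22496861868481 | T(22,14)=1204909218331+14·149304004500=3295165281331 | T(22,15)=149304004500+15·13087462580=345615943200 | T(22,16)=13087462580+16·809944464=26046574004 | T(22,17)=809944464+17·34952799=1404142047 | T(22,18)=34952799+18·1023435=53374629 | T(22,19)=1023435+19·19285=1389850 | T(22,20)=19285+20·210=23485 | T(22,21)=210+21·1=231 | T(22,22)=1+22·0=1
B_21 = ΣS(21,k) = 1+1048575+1742343625+181509070050+3791262568401+26585679462804+82310957214948+132511015347084+123272476465204+71187132291275+26826851689001+6833042030178+1204909218331+149304004500+13087462580+809944464+34952799+1023435+19285+210+1 = 474869816156751
B_22 = ΣS(22,k) = 1+2097151+5228079450+727778623825+19137821912055+163305339345225+602762379967440+1142399079991620+1241963303533920+835143799377954+366282500870286+108823356051137+22496861868481+3295165281331+345615943200+26046574004+1404142047+53374629+1389850+23485+231+1 = 4506715738447323

474869816156751, 4506715738447323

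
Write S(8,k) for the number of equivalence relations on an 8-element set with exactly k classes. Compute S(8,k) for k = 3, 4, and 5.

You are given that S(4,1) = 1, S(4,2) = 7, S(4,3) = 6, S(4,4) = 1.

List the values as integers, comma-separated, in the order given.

@5  (5,1):1·1+0→1, (5,2):7·2+1→15, (5,3):6·3+7→25, (5,4):1·4+6→10, (5,5):0·5+1→1
@6  (6,1):1·1+0→1, (6,2):15·2+1→31, (6,3):25·3+15→90, (6,4):10·4+25→65, (6,5):1·5+10→15
@7  (7,2):31·2+1→63, (7,3):90·3+31→301, (7,4):65·4+90→350, (7,5):15·5+65→140
@8  (8,3):301·3+63→966, (8,4):350·4+301→1701, (8,5):140·5+350→1050
Read S(8,3) = 966, S(8,4) = 1701, S(8,5) = 1050.

966, 1701, 1050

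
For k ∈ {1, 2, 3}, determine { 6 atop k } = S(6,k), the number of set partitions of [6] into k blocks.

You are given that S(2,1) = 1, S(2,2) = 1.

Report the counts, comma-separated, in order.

r3: T_3,1=1×1+0=1; T_3,2=2×1+1=3; T_3,3=3×0+1=1
r4: T_4,1=1×1+0=1; T_4,2=2×3+1=7; T_4,3=3×1+3=6
r5: T_5,1=1×1+0=1; T_5,2=2×7+1=15; T_5,3=3×6+7=25
r6: T_6,1=1×1+0=1; T_6,2=2×15+1=31; T_6,3=3×25+15=90
Read S(6,1) = 1, S(6,2) = 31, S(6,3) = 90.

1, 31, 90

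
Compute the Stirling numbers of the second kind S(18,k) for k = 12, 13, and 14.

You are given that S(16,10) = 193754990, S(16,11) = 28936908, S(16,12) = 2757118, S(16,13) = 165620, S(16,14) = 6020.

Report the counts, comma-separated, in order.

1256328866, 125854638, 8408778

i=17: T(17,11)=193754990+11·28936908=512060978 | T(17,12)=28936908+12·2757118=62022324 | T(17,13)=2757118+13·165620=4910178 | T(17,14)=165620+14·6020=249900
i=18: T(18,12)=512060978+12·62022324=1256328866 | T(18,13)=62022324+13·4910178=125854638 | T(18,14)=4910178+14·249900=8408778
Read S(18,12) = 1256328866, S(18,13) = 125854638, S(18,14) = 8408778.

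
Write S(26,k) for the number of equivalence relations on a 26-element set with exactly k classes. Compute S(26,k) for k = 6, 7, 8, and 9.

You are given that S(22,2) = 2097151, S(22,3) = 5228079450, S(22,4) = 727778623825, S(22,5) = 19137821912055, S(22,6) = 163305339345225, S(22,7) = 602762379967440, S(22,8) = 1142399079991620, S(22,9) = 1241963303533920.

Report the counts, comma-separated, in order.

r23: T_23,3=3×5228079450+2097151=15686335501; T_23,4=4×727778623825+5228079450=2916342574750; T_23,5=5×19137821912055+727778623825=96416888184100; T_23,6=6×163305339345225+19137821912055=998969857983405; T_23,7=7×602762379967440+163305339345225=4382641999117305; T_23,8=8×1142399079991620+602762379967440=9741955019900400; T_23,9=9×1241963303533920+1142399079991620=12320068811796900
r24: T_24,4=4×2916342574750+15686335501=11681056634501; T_24,5=5×96416888184100+2916342574750=485000783495250; T_24,6=6×998969857983405+96416888184100=6090236036084530; T_24,7=7×4382641999117305+998969857983405=31677463851804540; T_24,8=8×9741955019900400+4382641999117305=82318282158320505; T_24,9=9×12320068811796900+9741955019900400=120622574326072500
r25: T_25,5=5×485000783495250+11681056634501=2436684974110751; T_25,6=6×6090236036084530+485000783495250=37026417000002430; T_25,7=7×31677463851804540+6090236036084530=227832482998716310; T_25,8=8×82318282158320505+31677463851804540=690223721118368580; T_25,9=9×120622574326072500+82318282158320505=1167921451092973005
r26: T_26,6=6×37026417000002430+2436684974110751=224595186974125331; T_26,7=7×227832482998716310+37026417000002430=1631853797991016600; T_26,8=8×690223721118368580+227832482998716310=5749622251945664950; T_26,9=9×1167921451092973005+690223721118368580=11201516780955125625
Read S(26,6) = 224595186974125331, S(26,7) = 1631853797991016600, S(26,8) = 5749622251945664950, S(26,9) = 11201516780955125625.

224595186974125331, 1631853797991016600, 5749622251945664950, 11201516780955125625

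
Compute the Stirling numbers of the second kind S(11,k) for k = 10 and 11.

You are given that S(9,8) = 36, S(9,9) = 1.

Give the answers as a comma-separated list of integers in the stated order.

row 10: T[10][9]=9·1+36=45  T[10][10]=10·0+1=1
row 11: T[11][10]=10·1+45=55  T[11][11]=11·0+1=1
Read S(11,10) = 55, S(11,11) = 1.

55, 1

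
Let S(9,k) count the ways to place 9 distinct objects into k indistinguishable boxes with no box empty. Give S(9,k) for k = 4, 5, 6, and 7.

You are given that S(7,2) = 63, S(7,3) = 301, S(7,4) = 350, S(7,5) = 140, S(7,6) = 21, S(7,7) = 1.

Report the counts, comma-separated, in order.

r8: T_8,3=3×301+63=966; T_8,4=4×350+301=1701; T_8,5=5×140+350=1050; T_8,6=6×21+140=266; T_8,7=7×1+21=28
r9: T_9,4=4×1701+966=7770; T_9,5=5×1050+1701=6951; T_9,6=6×266+1050=2646; T_9,7=7×28+266=462
Read S(9,4) = 7770, S(9,5) = 6951, S(9,6) = 2646, S(9,7) = 462.

7770, 6951, 2646, 462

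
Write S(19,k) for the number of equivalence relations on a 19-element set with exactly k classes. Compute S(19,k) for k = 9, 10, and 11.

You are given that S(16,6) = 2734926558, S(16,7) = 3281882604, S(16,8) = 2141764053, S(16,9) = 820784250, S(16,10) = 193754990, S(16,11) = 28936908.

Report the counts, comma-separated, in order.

[17] T[17,7]:7*3281882604+2734926558=25708104786 · T[17,8]:8*2141764053+3281882604=20415995028 · T[17,9]:9*820784250+2141764053=9528822303 · T[17,10]:10*193754990+820784250=2758334150 · T[17,11]:11*28936908+193754990=512060978
[18] T[18,8]:8*20415995028+25708104786=189036065010 · T[18,9]:9*9528822303+20415995028=106175395755 · T[18,10]:10*2758334150+9528822303=37112163803 · T[18,11]:11*512060978+2758334150=8391004908
[19] T[19,9]:9*106175395755+189036065010=1144614626805 · T[19,10]:10*37112163803+106175395755=477297033785 · T[19,11]:11*8391004908+37112163803=129413217791
Read S(19,9) = 1144614626805, S(19,10) = 477297033785, S(19,11) = 129413217791.

1144614626805, 477297033785, 129413217791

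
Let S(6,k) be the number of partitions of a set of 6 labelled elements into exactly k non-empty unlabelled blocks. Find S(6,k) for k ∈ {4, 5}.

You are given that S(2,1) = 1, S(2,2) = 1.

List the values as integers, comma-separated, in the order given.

65, 15

[3] T[3,1]:1*1+0=1 · T[3,2]:2*1+1=3 · T[3,3]:3*0+1=1
[4] T[4,2]:2*3+1=7 · T[4,3]:3*1+3=6 · T[4,4]:4*0+1=1
[5] T[5,3]:3*6+7=25 · T[5,4]:4*1+6=10 · T[5,5]:5*0+1=1
[6] T[6,4]:4*10+25=65 · T[6,5]:5*1+10=15
Read S(6,4) = 65, S(6,5) = 15.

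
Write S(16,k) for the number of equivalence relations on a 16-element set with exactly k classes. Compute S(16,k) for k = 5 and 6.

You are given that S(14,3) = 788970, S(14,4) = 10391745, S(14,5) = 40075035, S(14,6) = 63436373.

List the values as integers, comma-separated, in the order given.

r15: T_15,4=4×10391745+788970=42355950; T_15,5=5×40075035+10391745=210766920; T_15,6=6×63436373+40075035=420693273
r16: T_16,5=5×210766920+42355950=1096190550; T_16,6=6×420693273+210766920=2734926558
Read S(16,5) = 1096190550, S(16,6) = 2734926558.

1096190550, 2734926558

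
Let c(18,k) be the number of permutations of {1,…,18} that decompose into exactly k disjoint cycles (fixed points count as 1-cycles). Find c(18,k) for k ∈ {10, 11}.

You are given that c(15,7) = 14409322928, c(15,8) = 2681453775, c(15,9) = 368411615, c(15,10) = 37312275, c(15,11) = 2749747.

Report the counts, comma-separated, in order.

i=16: T(16,8)=14409322928+15·2681453775=54631129553 | T(16,9)=2681453775+15·368411615=8207628000 | T(16,10)=368411615+15·37312275=928095740 | T(16,11)=37312275+15·2749747=78558480
i=17: T(17,9)=54631129553+16·8207628000=185953177553 | T(17,10)=8207628000+16·928095740=23057159840 | T(17,11)=928095740+16·78558480=2185031420
i=18: T(18,10)=185953177553+17·23057159840=577924894833 | T(18,11)=23057159840+17·2185031420=60202693980
Read c(18,10) = 577924894833, c(18,11) = 60202693980.

577924894833, 60202693980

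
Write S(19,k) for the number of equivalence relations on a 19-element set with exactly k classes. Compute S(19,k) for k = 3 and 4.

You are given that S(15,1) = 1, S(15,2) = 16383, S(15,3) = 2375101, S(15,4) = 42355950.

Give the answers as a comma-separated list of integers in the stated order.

193448101, 11259666950

row 16: T[16][1]=1·1+0=1  T[16][2]=2·16383+1=32767  T[16][3]=3·2375101+16383=7141686  T[16][4]=4·42355950+2375101=171798901
row 17: T[17][1]=1·1+0=1  T[17][2]=2·32767+1=65535  T[17][3]=3·7141686+32767=21457825  T[17][4]=4·171798901+7141686=694337290
row 18: T[18][2]=2·65535+1=131071  T[18][3]=3·21457825+65535=64439010  T[18][4]=4·694337290+21457825=2798806985
row 19: T[19][3]=3·64439010+131071=193448101  T[19][4]=4·2798806985+64439010=11259666950
Read S(19,3) = 193448101, S(19,4) = 11259666950.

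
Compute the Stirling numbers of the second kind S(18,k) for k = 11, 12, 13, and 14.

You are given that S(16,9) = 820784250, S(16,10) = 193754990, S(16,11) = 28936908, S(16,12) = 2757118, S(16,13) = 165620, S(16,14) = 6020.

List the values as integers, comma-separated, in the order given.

8391004908, 1256328866, 125854638, 8408778

r17: T_17,10=10×193754990+820784250=2758334150; T_17,11=11×28936908+193754990=512060978; T_17,12=12×2757118+28936908=62022324; T_17,13=13×165620+2757118=4910178; T_17,14=14×6020+165620=249900
r18: T_18,11=11×512060978+2758334150=8391004908; T_18,12=12×62022324+512060978=1256328866; T_18,13=13×4910178+62022324=125854638; T_18,14=14×249900+4910178=8408778
Read S(18,11) = 8391004908, S(18,12) = 1256328866, S(18,13) = 125854638, S(18,14) = 8408778.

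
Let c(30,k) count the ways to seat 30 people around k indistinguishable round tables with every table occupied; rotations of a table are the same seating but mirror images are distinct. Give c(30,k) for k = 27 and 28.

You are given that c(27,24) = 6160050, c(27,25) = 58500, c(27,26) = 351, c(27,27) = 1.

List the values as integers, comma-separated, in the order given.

11921175, 90335

@28  (28,25):58500·27+6160050→7739550, (28,26):351·27+58500→67977, (28,27):1·27+351→378, (28,28):0·27+1→1
@29  (29,26):67977·28+7739550→9642906, (29,27):378·28+67977→78561, (29,28):1·28+378→406
@30  (30,27):78561·29+9642906→11921175, (30,28):406·29+78561→90335
Read c(30,27) = 11921175, c(30,28) = 90335.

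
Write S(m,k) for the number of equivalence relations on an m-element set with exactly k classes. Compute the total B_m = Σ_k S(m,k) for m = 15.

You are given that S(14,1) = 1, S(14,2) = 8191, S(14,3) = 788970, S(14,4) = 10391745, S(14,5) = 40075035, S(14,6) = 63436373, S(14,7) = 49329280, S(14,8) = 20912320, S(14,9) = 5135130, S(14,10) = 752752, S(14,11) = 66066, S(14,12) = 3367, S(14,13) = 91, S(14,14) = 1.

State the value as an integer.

[15] T[15,1]:1*1+0=1 · T[15,2]:2*8191+1=16383 · T[15,3]:3*788970+8191=2375101 · T[15,4]:4*10391745+788970=42355950 · T[15,5]:5*40075035+10391745=210766920 · T[15,6]:6*63436373+40075035=420693273 · T[15,7]:7*49329280+63436373=408741333 · T[15,8]:8*20912320+49329280=216627840 · T[15,9]:9*5135130+20912320=67128490 · T[15,10]:10*752752+5135130=12662650 · T[15,11]:11*66066+752752=1479478 · T[15,12]:12*3367+66066=106470 · T[15,13]:13*91+3367=4550 · T[15,14]:14*1+91=105 · T[15,15]:15*0+1=1
B_15 = ΣS(15,k) = 1+16383+2375101+42355950+210766920+420693273+408741333+216627840+67128490+12662650+1479478+106470+4550+105+1 = 1382958545

1382958545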